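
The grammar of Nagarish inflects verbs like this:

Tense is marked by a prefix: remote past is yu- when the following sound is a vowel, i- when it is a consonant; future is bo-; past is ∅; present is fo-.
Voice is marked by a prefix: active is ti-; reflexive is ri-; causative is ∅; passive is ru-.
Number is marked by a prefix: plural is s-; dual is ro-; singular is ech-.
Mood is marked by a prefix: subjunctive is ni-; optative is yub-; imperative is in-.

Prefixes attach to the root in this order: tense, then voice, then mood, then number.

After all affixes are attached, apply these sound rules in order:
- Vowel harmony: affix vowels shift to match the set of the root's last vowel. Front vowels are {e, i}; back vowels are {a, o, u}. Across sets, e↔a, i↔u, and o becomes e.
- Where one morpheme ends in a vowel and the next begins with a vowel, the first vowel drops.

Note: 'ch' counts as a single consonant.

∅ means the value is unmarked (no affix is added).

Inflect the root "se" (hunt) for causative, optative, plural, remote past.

Attach tense remote past i- (before consonant 's') → ise.
voice = causative: zero marking, form stays ise.
Attach mood optative yub- → yubise.
Attach number plural s- → syubise.
Apply vowel harmony: syubise → syibise.
Vowel deletion: no change.

syibise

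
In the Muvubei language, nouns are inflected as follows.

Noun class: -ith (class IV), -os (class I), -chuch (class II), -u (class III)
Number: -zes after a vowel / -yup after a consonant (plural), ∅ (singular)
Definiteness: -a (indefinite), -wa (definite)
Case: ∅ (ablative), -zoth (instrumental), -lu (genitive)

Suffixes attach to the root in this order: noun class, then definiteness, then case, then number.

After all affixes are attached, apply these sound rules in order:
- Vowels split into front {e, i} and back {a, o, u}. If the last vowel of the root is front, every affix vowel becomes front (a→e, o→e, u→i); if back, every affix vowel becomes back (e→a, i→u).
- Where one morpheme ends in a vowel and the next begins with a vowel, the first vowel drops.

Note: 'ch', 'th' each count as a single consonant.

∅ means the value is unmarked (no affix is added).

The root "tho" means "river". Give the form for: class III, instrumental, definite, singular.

thuwazoth

Attach noun class class III -u → thou.
Attach definiteness definite -wa → thouwa.
Attach case instrumental -zoth → thouwazoth.
number = singular: zero marking, form stays thouwazoth.
Vowel harmony: no change.
Apply vowel deletion: thouwazoth → thuwazoth.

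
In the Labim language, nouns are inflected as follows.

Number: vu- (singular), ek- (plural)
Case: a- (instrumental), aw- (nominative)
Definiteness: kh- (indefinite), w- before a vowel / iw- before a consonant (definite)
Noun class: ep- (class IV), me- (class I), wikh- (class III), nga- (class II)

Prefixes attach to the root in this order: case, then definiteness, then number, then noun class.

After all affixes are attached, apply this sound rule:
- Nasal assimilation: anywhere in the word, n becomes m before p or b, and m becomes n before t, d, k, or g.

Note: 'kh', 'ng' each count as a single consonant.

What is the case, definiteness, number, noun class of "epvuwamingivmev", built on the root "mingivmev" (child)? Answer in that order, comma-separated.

instrumental, definite, singular, class IV

Segment: ep-vu-w-a-mingivmev.
case: a- → instrumental.
definiteness: w/iw- → definite.
number: vu- → singular.
noun class: ep- → class IV.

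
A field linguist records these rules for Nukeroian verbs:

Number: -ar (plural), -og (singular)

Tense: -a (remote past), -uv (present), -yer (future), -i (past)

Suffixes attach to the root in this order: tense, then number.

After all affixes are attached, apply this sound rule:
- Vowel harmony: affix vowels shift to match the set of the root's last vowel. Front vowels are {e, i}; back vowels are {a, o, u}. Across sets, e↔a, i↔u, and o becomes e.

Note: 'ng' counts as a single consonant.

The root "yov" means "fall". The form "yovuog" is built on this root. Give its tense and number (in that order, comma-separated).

Segment: yov-i-og.
tense: -i → past.
number: -og → singular.

past, singular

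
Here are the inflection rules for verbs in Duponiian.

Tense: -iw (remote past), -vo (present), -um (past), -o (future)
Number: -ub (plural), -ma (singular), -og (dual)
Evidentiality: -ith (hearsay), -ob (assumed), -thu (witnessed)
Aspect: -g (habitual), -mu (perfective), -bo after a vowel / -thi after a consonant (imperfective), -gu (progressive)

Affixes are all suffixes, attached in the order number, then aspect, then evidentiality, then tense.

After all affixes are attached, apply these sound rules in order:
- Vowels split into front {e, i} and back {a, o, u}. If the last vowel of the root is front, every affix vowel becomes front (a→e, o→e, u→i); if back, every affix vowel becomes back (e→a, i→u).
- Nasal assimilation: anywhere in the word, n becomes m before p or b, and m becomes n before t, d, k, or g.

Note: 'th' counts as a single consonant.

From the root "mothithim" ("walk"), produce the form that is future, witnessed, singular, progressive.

Attach number singular -ma → mothithimma.
Attach aspect progressive -gu → mothithimmagu.
Attach evidentiality witnessed -thu → mothithimmaguthu.
Attach tense future -o → mothithimmaguthuo.
Apply vowel harmony: mothithimmaguthuo → mothithimmegithie.
Nasal assimilation: no change.

mothithimmegithie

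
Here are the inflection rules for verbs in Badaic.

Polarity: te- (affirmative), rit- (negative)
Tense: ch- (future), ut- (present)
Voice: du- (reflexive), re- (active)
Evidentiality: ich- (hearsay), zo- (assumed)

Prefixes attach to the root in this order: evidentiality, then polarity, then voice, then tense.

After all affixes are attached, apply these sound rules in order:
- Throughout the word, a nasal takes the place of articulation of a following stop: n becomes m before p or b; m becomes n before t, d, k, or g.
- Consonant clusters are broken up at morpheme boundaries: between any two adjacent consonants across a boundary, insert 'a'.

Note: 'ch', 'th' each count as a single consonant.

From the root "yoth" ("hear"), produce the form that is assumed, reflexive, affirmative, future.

chadutezoyoth

Attach evidentiality assumed zo- → zoyoth.
Attach polarity affirmative te- → tezoyoth.
Attach voice reflexive du- → dutezoyoth.
Attach tense future ch- → chdutezoyoth.
Nasal assimilation: no change.
Apply epenthesis: chdutezoyoth → chadutezoyoth.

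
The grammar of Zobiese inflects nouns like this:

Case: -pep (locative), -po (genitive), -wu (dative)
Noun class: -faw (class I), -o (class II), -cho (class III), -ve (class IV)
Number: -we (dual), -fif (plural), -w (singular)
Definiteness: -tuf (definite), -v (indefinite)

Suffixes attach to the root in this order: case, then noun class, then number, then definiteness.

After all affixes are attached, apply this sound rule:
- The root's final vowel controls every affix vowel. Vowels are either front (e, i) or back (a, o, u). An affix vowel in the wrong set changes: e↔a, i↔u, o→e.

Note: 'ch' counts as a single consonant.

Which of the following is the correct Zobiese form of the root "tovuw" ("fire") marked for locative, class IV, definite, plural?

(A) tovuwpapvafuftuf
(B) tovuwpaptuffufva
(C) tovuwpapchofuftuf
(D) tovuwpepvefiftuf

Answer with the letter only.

A

Attach case locative -pep → tovuwpep.
Attach noun class class IV -ve → tovuwpepve.
Attach number plural -fif → tovuwpepvefif.
Attach definiteness definite -tuf → tovuwpepvefiftuf.
Apply vowel harmony: tovuwpepvefiftuf → tovuwpapvafuftuf.
So the correct form is tovuwpapvafuftuf, option (A).
(C) tovuwpapchofuftuf is wrong: it uses class III instead of class IV for noun class.
(D) tovuwpepvefiftuf is wrong: it fails to apply the sound rule(s).
(B) tovuwpaptuffufva is wrong: it has the affixes in the wrong order.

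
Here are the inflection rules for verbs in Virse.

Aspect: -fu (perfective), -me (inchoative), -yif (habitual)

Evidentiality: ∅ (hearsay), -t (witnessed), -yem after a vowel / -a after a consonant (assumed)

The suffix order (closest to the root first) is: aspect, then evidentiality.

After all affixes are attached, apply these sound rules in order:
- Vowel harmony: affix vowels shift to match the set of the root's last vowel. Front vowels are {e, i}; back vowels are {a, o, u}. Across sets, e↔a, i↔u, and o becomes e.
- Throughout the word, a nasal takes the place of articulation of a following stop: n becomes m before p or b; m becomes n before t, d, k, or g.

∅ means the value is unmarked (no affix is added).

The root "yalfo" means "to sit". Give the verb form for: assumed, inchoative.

yalfomayam

Attach aspect inchoative -me → yalfome.
Attach evidentiality assumed -yem (after vowel 'e') → yalfomeyem.
Apply vowel harmony: yalfomeyem → yalfomayam.
Nasal assimilation: no change.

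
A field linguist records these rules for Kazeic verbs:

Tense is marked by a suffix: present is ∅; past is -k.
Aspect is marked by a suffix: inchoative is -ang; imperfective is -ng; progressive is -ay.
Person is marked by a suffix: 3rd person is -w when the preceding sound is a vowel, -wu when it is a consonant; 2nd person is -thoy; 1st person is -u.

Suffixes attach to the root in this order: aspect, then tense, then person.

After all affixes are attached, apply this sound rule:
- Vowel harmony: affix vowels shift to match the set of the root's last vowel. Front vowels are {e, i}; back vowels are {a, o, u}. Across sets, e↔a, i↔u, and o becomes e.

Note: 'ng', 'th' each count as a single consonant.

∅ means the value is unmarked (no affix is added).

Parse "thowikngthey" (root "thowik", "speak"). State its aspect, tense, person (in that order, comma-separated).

imperfective, present, 2nd person

Segment: thowik-ng-thoy.
aspect: -ng → imperfective.
tense: ∅ → present.
person: -thoy → 2nd person.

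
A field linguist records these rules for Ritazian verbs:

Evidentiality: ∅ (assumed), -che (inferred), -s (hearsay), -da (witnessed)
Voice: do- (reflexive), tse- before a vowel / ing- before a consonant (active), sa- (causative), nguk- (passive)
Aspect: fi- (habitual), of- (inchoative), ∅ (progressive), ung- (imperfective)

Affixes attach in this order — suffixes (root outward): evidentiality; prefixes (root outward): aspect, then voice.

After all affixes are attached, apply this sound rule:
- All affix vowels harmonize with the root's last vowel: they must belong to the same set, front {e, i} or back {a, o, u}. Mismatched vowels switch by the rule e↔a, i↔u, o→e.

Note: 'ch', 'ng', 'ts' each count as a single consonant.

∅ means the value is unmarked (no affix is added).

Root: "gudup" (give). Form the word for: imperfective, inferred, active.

Attach evidentiality inferred -che → gudupche.
Attach aspect imperfective ung- → unggudupche.
Attach voice active tse- (before vowel 'u') → tseunggudupche.
Apply vowel harmony: tseunggudupche → tsaunggudupcha.

tsaunggudupcha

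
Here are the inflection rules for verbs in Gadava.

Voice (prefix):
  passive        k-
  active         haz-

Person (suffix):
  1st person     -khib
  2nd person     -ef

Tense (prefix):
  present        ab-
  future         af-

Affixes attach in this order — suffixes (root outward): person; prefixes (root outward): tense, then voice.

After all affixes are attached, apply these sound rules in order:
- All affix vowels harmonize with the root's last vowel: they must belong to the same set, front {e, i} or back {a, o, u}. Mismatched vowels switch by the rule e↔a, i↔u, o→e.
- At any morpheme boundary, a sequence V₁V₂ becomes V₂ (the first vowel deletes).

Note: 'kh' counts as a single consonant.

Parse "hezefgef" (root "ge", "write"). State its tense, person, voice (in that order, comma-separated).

Segment: haz-af-ge-ef.
tense: af- → future.
person: -ef → 2nd person.
voice: haz- → active.

future, 2nd person, active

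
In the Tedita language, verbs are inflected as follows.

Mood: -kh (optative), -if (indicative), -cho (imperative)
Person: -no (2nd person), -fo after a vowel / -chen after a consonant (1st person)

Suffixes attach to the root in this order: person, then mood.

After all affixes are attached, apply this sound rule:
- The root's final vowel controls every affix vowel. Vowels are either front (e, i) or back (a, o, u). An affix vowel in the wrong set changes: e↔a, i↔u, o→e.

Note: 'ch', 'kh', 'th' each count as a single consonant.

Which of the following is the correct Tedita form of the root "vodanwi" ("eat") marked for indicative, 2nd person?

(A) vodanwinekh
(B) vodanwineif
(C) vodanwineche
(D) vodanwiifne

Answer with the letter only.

Attach person 2nd person -no → vodanwino.
Attach mood indicative -if → vodanwinoif.
Apply vowel harmony: vodanwinoif → vodanwineif.
So the correct form is vodanwineif, option (B).
(D) vodanwiifne is wrong: it has the affixes in the wrong order.
(A) vodanwinekh is wrong: it uses optative instead of indicative for mood.
(C) vodanwineche is wrong: it uses imperative instead of indicative for mood.

B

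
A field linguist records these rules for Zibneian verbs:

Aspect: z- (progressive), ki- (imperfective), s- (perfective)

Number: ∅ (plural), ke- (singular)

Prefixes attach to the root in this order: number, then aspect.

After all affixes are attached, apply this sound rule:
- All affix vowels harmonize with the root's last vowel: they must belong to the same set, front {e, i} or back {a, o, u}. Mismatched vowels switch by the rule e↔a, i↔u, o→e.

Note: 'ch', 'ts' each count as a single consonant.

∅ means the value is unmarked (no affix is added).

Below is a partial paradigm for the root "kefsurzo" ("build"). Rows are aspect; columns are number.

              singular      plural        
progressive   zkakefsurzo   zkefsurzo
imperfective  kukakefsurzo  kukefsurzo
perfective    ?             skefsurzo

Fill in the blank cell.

skakefsurzo

Attach number singular ke- → kekefsurzo.
Attach aspect perfective s- → skekefsurzo.
Apply vowel harmony: skekefsurzo → skakefsurzo.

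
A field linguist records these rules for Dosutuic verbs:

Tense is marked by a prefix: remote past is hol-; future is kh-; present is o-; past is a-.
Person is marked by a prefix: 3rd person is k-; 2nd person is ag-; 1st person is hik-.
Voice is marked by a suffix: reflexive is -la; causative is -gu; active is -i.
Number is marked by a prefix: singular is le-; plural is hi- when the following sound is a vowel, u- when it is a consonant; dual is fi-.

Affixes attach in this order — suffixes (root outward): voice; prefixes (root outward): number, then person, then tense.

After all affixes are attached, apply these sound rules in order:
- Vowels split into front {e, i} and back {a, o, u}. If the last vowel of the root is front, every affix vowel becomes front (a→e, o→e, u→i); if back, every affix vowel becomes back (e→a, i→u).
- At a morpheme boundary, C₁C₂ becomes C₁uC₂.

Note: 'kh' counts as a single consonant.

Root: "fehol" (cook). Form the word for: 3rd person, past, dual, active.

akufufeholu

Attach number dual fi- → fifehol.
Attach person 3rd person k- → kfifehol.
Attach tense past a- → akfifehol.
Attach voice active -i → akfifeholi.
Apply vowel harmony: akfifeholi → akfufeholu.
Apply epenthesis: akfufeholu → akufufeholu.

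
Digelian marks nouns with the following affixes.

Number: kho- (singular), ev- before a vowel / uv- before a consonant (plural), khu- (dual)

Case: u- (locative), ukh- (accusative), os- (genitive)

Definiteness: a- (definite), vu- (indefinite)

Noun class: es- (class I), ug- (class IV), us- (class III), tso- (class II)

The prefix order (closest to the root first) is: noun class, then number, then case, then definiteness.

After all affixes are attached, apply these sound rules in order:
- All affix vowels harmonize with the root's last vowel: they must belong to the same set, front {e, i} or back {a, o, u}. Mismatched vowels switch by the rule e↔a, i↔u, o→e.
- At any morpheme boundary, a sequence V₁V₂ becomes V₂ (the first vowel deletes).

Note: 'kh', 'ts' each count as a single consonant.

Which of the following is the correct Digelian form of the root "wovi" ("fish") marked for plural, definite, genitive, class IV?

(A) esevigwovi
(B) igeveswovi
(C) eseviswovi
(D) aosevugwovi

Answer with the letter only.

Attach noun class class IV ug- → ugwovi.
Attach number plural ev- (before vowel 'u') → evugwovi.
Attach case genitive os- → osevugwovi.
Attach definiteness definite a- → aosevugwovi.
Apply vowel harmony: aosevugwovi → eesevigwovi.
Apply vowel deletion: eesevigwovi → esevigwovi.
So the correct form is esevigwovi, option (A).
(D) aosevugwovi is wrong: it fails to apply the sound rule(s).
(C) eseviswovi is wrong: it uses class III instead of class IV for noun class.
(B) igeveswovi is wrong: it has the affixes in the wrong order.

A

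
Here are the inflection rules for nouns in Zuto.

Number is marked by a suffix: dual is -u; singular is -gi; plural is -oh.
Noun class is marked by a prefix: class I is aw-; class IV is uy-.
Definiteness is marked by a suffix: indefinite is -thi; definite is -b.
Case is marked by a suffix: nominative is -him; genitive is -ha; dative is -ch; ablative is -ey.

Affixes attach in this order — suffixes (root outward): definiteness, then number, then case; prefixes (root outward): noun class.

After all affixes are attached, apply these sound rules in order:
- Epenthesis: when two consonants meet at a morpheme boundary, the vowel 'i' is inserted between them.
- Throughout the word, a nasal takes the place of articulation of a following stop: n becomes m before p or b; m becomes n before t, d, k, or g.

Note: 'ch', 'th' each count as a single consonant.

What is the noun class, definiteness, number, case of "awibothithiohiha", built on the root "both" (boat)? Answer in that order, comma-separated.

class I, indefinite, plural, genitive

Segment: aw-both-thi-oh-ha.
noun class: aw- → class I.
definiteness: -thi → indefinite.
number: -oh → plural.
case: -ha → genitive.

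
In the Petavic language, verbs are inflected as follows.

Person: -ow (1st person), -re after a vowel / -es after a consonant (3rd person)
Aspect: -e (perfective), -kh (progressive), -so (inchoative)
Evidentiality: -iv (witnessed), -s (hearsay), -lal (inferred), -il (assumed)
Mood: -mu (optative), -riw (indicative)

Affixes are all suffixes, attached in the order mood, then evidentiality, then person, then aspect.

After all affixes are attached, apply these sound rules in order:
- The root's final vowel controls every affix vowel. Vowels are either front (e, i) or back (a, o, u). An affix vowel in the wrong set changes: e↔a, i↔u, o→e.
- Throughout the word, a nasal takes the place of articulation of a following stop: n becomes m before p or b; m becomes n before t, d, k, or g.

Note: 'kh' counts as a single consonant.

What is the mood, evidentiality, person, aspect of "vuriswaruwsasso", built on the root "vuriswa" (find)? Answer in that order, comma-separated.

indicative, hearsay, 3rd person, inchoative

Segment: vuriswa-riw-s-es-so.
mood: -riw → indicative.
evidentiality: -s → hearsay.
person: -re/es → 3rd person.
aspect: -so → inchoative.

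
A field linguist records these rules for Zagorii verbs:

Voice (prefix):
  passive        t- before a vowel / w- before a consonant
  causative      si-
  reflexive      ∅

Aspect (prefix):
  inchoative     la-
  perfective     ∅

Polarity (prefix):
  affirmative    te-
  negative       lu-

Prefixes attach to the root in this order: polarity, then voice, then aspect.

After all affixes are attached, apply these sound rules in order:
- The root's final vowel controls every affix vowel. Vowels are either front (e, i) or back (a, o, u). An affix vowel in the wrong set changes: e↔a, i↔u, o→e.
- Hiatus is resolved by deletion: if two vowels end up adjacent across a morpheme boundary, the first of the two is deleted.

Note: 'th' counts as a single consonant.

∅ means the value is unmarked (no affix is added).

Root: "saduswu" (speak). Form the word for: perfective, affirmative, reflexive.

tasaduswu

Attach polarity affirmative te- → tesaduswu.
voice = reflexive: zero marking, form stays tesaduswu.
aspect = perfective: zero marking, form stays tesaduswu.
Apply vowel harmony: tesaduswu → tasaduswu.
Vowel deletion: no change.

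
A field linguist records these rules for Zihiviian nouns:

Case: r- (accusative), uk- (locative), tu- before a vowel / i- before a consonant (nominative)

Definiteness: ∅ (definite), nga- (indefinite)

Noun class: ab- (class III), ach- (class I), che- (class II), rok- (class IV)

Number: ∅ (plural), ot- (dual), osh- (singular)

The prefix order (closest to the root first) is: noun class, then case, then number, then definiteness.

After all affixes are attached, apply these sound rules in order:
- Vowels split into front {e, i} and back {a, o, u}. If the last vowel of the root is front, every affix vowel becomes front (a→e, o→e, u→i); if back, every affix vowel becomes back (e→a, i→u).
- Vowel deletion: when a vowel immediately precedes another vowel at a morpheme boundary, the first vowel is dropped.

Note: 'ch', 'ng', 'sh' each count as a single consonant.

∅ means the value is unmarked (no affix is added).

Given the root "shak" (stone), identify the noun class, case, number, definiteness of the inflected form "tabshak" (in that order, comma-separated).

class III, nominative, plural, definite

Segment: tu-ab-shak.
noun class: ab- → class III.
case: tu/i- → nominative.
number: ∅ → plural.
definiteness: ∅ → definite.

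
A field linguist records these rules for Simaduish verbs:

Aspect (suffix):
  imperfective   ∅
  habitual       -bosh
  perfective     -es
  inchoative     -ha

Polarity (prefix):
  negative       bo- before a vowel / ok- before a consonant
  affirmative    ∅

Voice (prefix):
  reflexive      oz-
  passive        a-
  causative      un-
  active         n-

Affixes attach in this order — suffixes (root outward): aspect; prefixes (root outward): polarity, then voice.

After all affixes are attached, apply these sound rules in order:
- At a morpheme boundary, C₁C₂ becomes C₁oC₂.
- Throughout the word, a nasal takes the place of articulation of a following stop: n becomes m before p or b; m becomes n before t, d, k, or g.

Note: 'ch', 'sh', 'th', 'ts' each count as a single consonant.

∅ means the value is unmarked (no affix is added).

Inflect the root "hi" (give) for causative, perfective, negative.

unokohies

Attach polarity negative ok- (before consonant 'h') → okhi.
Attach voice causative un- → unokhi.
Attach aspect perfective -es → unokhies.
Apply epenthesis: unokhies → unokohies.
Nasal assimilation: no change.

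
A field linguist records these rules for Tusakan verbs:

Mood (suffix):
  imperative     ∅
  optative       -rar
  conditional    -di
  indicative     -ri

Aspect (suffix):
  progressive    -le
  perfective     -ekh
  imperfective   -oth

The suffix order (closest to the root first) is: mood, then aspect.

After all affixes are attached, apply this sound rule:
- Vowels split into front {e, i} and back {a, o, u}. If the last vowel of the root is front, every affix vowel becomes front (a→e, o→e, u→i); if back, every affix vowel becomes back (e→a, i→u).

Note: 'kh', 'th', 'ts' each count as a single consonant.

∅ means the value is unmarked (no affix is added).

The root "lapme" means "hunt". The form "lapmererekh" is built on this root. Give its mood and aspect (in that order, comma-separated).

Segment: lapme-rar-ekh.
mood: -rar → optative.
aspect: -ekh → perfective.

optative, perfective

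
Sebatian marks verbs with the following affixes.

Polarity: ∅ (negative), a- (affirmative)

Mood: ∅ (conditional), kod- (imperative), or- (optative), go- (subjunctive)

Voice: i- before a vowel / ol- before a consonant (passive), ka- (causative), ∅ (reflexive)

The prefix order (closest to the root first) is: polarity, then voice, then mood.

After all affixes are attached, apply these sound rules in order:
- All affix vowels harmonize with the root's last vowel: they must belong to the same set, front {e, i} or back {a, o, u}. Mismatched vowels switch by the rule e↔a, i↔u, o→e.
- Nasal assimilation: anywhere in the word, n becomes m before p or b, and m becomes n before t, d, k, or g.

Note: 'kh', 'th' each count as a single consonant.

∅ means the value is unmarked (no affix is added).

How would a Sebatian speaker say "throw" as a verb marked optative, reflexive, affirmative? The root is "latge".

erelatge

Attach polarity affirmative a- → alatge.
voice = reflexive: zero marking, form stays alatge.
Attach mood optative or- → oralatge.
Apply vowel harmony: oralatge → erelatge.
Nasal assimilation: no change.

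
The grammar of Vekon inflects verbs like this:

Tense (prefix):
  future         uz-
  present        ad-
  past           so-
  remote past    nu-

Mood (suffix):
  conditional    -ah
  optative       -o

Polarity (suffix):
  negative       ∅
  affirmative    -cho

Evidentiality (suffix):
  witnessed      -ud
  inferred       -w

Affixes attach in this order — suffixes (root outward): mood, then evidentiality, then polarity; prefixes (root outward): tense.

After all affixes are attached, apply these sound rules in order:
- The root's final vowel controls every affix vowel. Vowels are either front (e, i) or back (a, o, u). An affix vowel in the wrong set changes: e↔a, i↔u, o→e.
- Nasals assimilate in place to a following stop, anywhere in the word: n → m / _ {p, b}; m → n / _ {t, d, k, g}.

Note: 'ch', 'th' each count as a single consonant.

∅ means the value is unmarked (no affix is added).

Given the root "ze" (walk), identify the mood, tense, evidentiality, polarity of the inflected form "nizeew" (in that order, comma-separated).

optative, remote past, inferred, negative

Segment: nu-ze-o-w.
mood: -o → optative.
tense: nu- → remote past.
evidentiality: -w → inferred.
polarity: ∅ → negative.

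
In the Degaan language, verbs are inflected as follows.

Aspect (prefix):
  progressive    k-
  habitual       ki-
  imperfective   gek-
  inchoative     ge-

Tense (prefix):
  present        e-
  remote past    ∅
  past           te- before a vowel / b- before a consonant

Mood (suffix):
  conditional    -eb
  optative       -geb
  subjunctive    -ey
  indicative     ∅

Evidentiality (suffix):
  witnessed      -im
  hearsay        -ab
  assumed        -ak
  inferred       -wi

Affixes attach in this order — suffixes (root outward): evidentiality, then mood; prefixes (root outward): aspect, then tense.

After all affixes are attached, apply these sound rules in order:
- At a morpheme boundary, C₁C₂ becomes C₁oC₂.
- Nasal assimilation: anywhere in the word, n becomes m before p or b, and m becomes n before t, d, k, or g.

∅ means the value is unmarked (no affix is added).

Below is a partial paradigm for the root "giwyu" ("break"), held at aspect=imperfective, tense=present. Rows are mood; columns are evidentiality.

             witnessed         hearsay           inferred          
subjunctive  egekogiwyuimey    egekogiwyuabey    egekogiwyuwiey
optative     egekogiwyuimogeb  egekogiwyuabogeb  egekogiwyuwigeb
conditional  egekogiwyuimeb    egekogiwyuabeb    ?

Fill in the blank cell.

egekogiwyuwieb

Attach evidentiality inferred -wi → giwyuwi.
Attach aspect imperfective gek- → gekgiwyuwi.
Attach tense present e- → egekgiwyuwi.
Attach mood conditional -eb → egekgiwyuwieb.
Apply epenthesis: egekgiwyuwieb → egekogiwyuwieb.
Nasal assimilation: no change.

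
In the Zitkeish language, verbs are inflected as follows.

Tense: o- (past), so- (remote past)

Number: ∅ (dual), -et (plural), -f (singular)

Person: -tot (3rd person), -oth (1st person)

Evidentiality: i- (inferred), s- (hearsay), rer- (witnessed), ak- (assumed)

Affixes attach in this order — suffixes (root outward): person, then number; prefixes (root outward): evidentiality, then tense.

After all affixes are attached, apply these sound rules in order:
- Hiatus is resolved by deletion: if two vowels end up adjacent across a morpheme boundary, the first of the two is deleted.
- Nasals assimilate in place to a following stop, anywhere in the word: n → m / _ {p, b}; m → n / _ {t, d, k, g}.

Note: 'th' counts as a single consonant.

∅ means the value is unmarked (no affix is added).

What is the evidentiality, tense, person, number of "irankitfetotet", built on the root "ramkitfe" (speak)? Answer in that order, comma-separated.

inferred, past, 3rd person, plural

Segment: o-i-ramkitfe-tot-et.
evidentiality: i- → inferred.
tense: o- → past.
person: -tot → 3rd person.
number: -et → plural.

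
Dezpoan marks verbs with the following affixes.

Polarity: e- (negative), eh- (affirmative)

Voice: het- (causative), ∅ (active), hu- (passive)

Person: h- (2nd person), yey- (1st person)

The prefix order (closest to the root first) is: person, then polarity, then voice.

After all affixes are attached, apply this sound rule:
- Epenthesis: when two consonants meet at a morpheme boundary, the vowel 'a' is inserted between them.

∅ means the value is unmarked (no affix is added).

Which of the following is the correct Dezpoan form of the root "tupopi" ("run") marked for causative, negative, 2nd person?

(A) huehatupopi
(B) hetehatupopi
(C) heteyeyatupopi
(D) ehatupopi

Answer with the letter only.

B

Attach person 2nd person h- → htupopi.
Attach polarity negative e- → ehtupopi.
Attach voice causative het- → hetehtupopi.
Apply epenthesis: hetehtupopi → hetehatupopi.
So the correct form is hetehatupopi, option (B).
(D) ehatupopi is wrong: it uses active instead of causative for voice.
(C) heteyeyatupopi is wrong: it uses 1st person instead of 2nd person for person.
(A) huehatupopi is wrong: it uses passive instead of causative for voice.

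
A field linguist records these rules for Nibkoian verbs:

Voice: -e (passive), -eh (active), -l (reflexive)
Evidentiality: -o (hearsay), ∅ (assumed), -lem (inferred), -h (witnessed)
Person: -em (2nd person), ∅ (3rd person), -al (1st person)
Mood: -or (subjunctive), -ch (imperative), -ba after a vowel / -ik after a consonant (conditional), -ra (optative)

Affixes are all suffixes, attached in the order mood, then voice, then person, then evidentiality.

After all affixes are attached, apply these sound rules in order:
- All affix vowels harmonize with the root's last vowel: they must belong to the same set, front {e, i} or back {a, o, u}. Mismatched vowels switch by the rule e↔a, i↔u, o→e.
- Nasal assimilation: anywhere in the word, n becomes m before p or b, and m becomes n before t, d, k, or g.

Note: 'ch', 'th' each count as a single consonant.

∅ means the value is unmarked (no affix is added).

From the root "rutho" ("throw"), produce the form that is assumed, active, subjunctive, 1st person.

ruthoorahal

Attach mood subjunctive -or → ruthoor.
Attach voice active -eh → ruthooreh.
Attach person 1st person -al → ruthoorehal.
evidentiality = assumed: zero marking, form stays ruthoorehal.
Apply vowel harmony: ruthoorehal → ruthoorahal.
Nasal assimilation: no change.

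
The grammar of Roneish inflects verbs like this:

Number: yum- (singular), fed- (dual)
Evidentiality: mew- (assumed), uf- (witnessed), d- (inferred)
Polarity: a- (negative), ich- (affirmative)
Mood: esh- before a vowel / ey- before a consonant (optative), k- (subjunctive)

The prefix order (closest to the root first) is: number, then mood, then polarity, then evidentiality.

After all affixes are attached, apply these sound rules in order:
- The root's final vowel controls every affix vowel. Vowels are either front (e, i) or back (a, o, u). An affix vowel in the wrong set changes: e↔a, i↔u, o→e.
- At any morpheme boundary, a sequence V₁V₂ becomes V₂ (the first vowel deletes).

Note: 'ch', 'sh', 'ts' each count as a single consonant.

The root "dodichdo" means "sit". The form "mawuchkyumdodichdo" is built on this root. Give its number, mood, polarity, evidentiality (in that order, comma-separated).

Segment: mew-ich-k-yum-dodichdo.
number: yum- → singular.
mood: k- → subjunctive.
polarity: ich- → affirmative.
evidentiality: mew- → assumed.

singular, subjunctive, affirmative, assumed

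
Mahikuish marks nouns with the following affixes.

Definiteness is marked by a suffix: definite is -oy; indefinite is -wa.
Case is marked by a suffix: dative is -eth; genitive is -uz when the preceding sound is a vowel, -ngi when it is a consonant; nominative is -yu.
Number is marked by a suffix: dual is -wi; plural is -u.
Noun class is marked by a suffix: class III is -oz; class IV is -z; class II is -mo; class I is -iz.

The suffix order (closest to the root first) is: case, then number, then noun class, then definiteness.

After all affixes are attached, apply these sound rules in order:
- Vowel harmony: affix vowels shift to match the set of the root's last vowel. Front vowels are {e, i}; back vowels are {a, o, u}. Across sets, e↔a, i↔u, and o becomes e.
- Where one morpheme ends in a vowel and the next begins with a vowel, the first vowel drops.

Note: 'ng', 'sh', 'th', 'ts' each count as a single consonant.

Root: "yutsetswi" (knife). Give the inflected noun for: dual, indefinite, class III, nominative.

yutsetswiyiwezwe

Attach case nominative -yu → yutsetswiyu.
Attach number dual -wi → yutsetswiyuwi.
Attach noun class class III -oz → yutsetswiyuwioz.
Attach definiteness indefinite -wa → yutsetswiyuwiozwa.
Apply vowel harmony: yutsetswiyuwiozwa → yutsetswiyiwiezwe.
Apply vowel deletion: yutsetswiyiwiezwe → yutsetswiyiwezwe.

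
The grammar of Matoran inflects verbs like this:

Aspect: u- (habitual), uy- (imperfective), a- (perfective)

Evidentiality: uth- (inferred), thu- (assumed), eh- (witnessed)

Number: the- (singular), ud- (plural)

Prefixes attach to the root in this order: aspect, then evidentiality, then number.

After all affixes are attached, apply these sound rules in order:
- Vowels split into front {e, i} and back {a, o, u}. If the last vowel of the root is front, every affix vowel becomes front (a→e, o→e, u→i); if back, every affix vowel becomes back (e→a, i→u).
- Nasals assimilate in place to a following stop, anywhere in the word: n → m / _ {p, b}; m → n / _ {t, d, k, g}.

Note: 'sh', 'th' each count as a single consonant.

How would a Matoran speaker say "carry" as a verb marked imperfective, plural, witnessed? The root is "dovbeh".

Attach aspect imperfective uy- → uydovbeh.
Attach evidentiality witnessed eh- → ehuydovbeh.
Attach number plural ud- → udehuydovbeh.
Apply vowel harmony: udehuydovbeh → idehiydovbeh.
Nasal assimilation: no change.

idehiydovbeh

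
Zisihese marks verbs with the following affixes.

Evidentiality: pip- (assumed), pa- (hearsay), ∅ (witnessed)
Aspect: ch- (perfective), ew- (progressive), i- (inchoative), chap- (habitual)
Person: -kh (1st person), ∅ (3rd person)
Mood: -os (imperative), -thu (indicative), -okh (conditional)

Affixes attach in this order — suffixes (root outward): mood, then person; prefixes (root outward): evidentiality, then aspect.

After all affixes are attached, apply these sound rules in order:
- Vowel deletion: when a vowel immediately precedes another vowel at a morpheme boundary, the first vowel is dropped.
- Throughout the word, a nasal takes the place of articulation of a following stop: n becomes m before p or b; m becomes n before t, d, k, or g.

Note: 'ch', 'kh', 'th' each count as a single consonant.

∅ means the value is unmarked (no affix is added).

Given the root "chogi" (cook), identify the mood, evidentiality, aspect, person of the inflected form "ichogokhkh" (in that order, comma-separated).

Segment: i-chogi-okh-kh.
mood: -okh → conditional.
evidentiality: ∅ → witnessed.
aspect: i- → inchoative.
person: -kh → 1st person.

conditional, witnessed, inchoative, 1st person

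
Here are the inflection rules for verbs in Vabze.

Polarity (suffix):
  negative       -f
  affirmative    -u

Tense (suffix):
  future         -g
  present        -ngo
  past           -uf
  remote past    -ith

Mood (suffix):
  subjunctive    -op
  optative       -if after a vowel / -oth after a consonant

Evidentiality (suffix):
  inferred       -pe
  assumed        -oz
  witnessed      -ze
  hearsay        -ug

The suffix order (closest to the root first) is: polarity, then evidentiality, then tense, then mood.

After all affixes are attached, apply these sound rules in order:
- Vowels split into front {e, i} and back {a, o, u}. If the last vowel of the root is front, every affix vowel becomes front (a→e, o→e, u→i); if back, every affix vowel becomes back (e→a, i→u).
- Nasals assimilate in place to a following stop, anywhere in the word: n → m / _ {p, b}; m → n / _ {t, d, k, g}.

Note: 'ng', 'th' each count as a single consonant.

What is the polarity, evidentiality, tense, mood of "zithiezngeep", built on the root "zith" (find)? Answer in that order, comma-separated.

Segment: zith-u-oz-ngo-op.
polarity: -u → affirmative.
evidentiality: -oz → assumed.
tense: -ngo → present.
mood: -op → subjunctive.

affirmative, assumed, present, subjunctive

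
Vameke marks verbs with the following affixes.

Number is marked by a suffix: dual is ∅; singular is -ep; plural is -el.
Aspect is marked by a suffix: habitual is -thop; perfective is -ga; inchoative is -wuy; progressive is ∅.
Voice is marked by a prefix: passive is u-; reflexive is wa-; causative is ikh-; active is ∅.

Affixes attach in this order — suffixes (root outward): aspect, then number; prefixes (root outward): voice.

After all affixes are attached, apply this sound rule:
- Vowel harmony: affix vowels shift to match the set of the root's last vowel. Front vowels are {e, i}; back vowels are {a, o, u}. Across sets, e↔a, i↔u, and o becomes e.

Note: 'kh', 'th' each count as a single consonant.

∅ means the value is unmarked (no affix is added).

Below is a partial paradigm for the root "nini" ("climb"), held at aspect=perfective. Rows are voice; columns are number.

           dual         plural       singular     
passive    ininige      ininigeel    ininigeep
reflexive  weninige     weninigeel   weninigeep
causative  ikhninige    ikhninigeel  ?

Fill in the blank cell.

Attach voice causative ikh- → ikhnini.
Attach aspect perfective -ga → ikhniniga.
Attach number singular -ep → ikhninigaep.
Apply vowel harmony: ikhninigaep → ikhninigeep.

ikhninigeep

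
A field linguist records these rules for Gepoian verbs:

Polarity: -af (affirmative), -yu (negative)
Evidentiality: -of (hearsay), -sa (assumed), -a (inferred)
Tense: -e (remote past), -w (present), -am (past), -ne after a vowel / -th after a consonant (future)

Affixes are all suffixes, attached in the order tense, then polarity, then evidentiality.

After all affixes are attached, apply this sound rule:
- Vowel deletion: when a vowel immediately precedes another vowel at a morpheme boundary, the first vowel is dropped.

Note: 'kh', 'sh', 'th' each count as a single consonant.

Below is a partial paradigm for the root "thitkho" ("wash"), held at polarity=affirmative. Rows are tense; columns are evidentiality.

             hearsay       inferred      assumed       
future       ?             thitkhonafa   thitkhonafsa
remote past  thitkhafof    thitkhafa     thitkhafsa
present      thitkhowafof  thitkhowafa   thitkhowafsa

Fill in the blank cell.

Attach tense future -ne (after vowel 'o') → thitkhone.
Attach polarity affirmative -af → thitkhoneaf.
Attach evidentiality hearsay -of → thitkhoneafof.
Apply vowel deletion: thitkhoneafof → thitkhonafof.

thitkhonafof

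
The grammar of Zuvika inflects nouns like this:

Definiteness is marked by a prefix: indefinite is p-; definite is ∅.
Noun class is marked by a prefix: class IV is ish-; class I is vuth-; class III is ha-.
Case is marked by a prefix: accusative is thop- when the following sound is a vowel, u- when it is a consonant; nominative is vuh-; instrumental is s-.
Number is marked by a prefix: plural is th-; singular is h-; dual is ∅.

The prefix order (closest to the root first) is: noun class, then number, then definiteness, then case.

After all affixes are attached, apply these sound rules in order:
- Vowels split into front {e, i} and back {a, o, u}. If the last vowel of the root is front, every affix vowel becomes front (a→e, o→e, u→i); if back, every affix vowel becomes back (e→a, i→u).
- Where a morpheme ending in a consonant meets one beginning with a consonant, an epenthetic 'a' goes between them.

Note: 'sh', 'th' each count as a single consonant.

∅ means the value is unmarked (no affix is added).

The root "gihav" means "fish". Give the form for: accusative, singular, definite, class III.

uhahagihav

Attach noun class class III ha- → hagihav.
Attach number singular h- → hhagihav.
definiteness = definite: zero marking, form stays hhagihav.
Attach case accusative u- (before consonant 'h') → uhhagihav.
Vowel harmony: no change.
Apply epenthesis: uhhagihav → uhahagihav.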